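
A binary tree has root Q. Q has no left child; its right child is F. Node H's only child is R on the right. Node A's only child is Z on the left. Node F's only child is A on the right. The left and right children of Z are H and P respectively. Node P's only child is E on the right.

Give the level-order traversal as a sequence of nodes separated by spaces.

Level-order visits nodes level by level from the root, left to right within each level.
Level 0: Q
Level 1: F
Level 2: A
Level 3: Z
Level 4: H, P
Level 5: R, E

Q F A Z H P R E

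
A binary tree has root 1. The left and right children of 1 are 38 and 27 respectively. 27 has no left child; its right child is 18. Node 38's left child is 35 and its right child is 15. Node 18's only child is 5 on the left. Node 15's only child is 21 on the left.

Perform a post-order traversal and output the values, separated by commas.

Post-order visits the left subtree, then the right subtree, then the node.
At 1: go left to 38.
  At 38: go left to 35.
    35 is a leaf — visit 35.
  At 38: go right to 15.
    At 15: go left to 21.
      21 is a leaf — visit 21.
    At 15: no right child.
    Visit 15.
  Visit 38.
At 1: go right to 27.
  At 27: no left child.
  At 27: go right to 18.
    At 18: go left to 5.
      5 is a leaf — visit 5.
    At 18: no right child.
    Visit 18.
  Visit 27.
Visit 1.

35, 21, 15, 38, 5, 18, 27, 1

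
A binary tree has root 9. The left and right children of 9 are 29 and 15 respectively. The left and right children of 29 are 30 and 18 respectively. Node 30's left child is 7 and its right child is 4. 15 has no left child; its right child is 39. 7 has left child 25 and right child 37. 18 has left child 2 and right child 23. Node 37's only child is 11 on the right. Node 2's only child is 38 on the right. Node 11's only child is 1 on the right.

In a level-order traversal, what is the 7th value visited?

7

Level-order visits nodes level by level from the root, left to right within each level.
Level 0: 9
Level 1: 29, 15
Level 2: 30, 18, 39
Level 3: 7, 4, 2, 23
Level 4: 25, 37, 38
Level 5: 11
Level 6: 1
Full level-order sequence: 9, 29, 15, 30, 18, 39, 7, 4, 2, 23, 25, 37, 38, 11, 1.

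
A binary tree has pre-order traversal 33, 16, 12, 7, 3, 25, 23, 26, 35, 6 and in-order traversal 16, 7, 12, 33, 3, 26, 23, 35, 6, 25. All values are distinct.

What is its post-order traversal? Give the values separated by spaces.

The first element of pre-order is the root; it splits in-order into left and right subtrees.
Root 33: left subtree has 3 nodes {16, 7, 12}, right has 6 {3, 26, 23, 35, 6, 25}.
  Root 16: left subtree has 0 nodes { }, right has 2 {7, 12}.
    Root 12: left subtree has 1 node {7}, right has 0 { }.
  Root 3: left subtree has 0 nodes { }, right has 5 {26, 23, 35, 6, 25}.
    Root 25: left subtree has 4 nodes {26, 23, 35, 6}, right has 0 { }.
      Root 23: left subtree has 1 node {26}, right has 2 {35, 6}.
        Root 35: left subtree has 0 nodes { }, right has 1 {6}.

7 12 16 26 6 35 23 25 3 33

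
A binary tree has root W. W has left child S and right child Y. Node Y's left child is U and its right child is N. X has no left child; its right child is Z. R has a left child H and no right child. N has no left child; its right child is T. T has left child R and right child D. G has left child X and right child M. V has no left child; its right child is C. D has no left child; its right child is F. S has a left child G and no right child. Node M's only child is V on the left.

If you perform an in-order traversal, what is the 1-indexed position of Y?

10

In-order visits the left subtree, then the node, then the right subtree.
At W: go left to S.
  At S: go left to G.
    At G: go left to X.
      At X: no left child.
      Visit X.
      At X: go right to Z.
        Z is a leaf — visit Z.
    Visit G.
    At G: go right to M.
      At M: go left to V.
        At V: no left child.
        Visit V.
        At V: go right to C.
          C is a leaf — visit C.
      Visit M.
      At M: no right child.
  Visit S.
  At S: no right child.
Visit W.
At W: go right to Y.
  At Y: go left to U.
    U is a leaf — visit U.
  Visit Y.
  At Y: go right to N.
    At N: no left child.
    Visit N.
    At N: go right to T.
      At T: go left to R.
        At R: go left to H.
          H is a leaf — visit H.
        Visit R.
        At R: no right child.
      Visit T.
      At T: go right to D.
        At D: no left child.
        Visit D.
        At D: go right to F.
          F is a leaf — visit F.
Full in-order sequence: X, Z, G, V, C, M, S, W, U, Y, N, H, R, T, D, F.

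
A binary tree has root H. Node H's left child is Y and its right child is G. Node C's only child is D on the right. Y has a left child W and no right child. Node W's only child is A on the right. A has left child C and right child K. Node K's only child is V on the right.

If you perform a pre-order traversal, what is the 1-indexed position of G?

Pre-order visits the node, then its left subtree, then its right subtree.
Visit H.
At H: go left to Y.
  Visit Y.
  At Y: go left to W.
    Visit W.
    At W: no left child.
    At W: go right to A.
      Visit A.
      At A: go left to C.
        Visit C.
        At C: no left child.
        At C: go right to D.
          D is a leaf — visit D.
      At A: go right to K.
        Visit K.
        At K: no left child.
        At K: go right to V.
          V is a leaf — visit V.
  At Y: no right child.
At H: go right to G.
  G is a leaf — visit G.
Full pre-order sequence: H, Y, W, A, C, D, K, V, G.

9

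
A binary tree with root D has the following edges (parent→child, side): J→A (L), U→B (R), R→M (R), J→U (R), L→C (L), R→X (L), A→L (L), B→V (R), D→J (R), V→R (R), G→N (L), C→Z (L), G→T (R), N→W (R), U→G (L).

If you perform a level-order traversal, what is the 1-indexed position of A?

3

Level-order visits nodes level by level from the root, left to right within each level.
Level 0: D
Level 1: J
Level 2: A, U
Level 3: L, G, B
Level 4: C, N, T, V
Level 5: Z, W, R
Level 6: X, M
Full level-order sequence: D, J, A, U, L, G, B, C, N, T, V, Z, W, R, X, M.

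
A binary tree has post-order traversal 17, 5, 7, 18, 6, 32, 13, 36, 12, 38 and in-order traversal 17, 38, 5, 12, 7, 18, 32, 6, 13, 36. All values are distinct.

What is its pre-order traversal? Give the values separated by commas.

38, 17, 12, 5, 36, 13, 32, 18, 7, 6

The last element of post-order is the root; it splits in-order into left and right subtrees.
Root 38: left subtree has 1 node {17}, right has 8 {5, 12, 7, 18, 32, 6, 13, 36}.
  Root 12: left subtree has 1 node {5}, right has 6 {7, 18, 32, 6, 13, 36}.
    Root 36: left subtree has 5 nodes {7, 18, 32, 6, 13}, right has 0 { }.
      Root 13: left subtree has 4 nodes {7, 18, 32, 6}, right has 0 { }.
        Root 32: left subtree has 2 nodes {7, 18}, right has 1 {6}.
          Root 18: left subtree has 1 node {7}, right has 0 { }.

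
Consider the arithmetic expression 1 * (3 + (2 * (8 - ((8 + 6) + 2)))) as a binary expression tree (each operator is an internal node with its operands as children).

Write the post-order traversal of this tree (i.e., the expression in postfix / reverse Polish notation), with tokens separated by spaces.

Post-order on an expression tree gives postfix notation: for each operator, emit left operand, right operand, then the operator.

1 3 2 8 8 6 + 2 + - * + *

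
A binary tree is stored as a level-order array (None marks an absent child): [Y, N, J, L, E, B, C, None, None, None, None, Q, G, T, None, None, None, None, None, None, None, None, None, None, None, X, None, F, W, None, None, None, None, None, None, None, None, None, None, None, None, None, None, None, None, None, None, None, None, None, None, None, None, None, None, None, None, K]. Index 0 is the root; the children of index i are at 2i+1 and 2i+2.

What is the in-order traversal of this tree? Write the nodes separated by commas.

L, N, E, Y, Q, B, X, G, J, F, T, K, W, C

In-order visits the left subtree, then the node, then the right subtree.
At Y: go left to N.
  At N: go left to L.
    L is a leaf — visit L.
  Visit N.
  At N: go right to E.
    E is a leaf — visit E.
Visit Y.
At Y: go right to J.
  At J: go left to B.
    At B: go left to Q.
      Q is a leaf — visit Q.
    Visit B.
    At B: go right to G.
      At G: go left to X.
        X is a leaf — visit X.
      Visit G.
      At G: no right child.
  Visit J.
  At J: go right to C.
    At C: go left to T.
      At T: go left to F.
        F is a leaf — visit F.
      Visit T.
      At T: go right to W.
        At W: go left to K.
          K is a leaf — visit K.
        Visit W.
        At W: no right child.
    Visit C.
    At C: no right child.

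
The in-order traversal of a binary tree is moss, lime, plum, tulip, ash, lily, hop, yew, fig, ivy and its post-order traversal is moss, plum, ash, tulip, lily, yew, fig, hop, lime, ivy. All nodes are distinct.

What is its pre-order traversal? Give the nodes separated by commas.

The last element of post-order is the root; it splits in-order into left and right subtrees.
Root ivy: left subtree has 9 nodes {moss, lime, plum, tulip, ash, lily, hop, yew, fig}, right has 0 { }.
  Root lime: left subtree has 1 node {moss}, right has 7 {plum, tulip, ash, lily, hop, yew, fig}.
    Root hop: left subtree has 4 nodes {plum, tulip, ash, lily}, right has 2 {yew, fig}.
      Root lily: left subtree has 3 nodes {plum, tulip, ash}, right has 0 { }.
        Root tulip: left subtree has 1 node {plum}, right has 1 {ash}.
      Root fig: left subtree has 1 node {yew}, right has 0 { }.

ivy, lime, moss, hop, lily, tulip, plum, ash, fig, yew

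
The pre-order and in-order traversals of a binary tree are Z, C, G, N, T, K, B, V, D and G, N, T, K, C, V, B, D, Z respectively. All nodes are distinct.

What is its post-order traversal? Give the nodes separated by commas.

The first element of pre-order is the root; it splits in-order into left and right subtrees.
Root Z: left subtree has 8 nodes {G, N, T, K, C, V, B, D}, right has 0 { }.
  Root C: left subtree has 4 nodes {G, N, T, K}, right has 3 {V, B, D}.
    Root G: left subtree has 0 nodes { }, right has 3 {N, T, K}.
      Root N: left subtree has 0 nodes { }, right has 2 {T, K}.
        Root T: left subtree has 0 nodes { }, right has 1 {K}.
    Root B: left subtree has 1 node {V}, right has 1 {D}.

K, T, N, G, V, D, B, C, Z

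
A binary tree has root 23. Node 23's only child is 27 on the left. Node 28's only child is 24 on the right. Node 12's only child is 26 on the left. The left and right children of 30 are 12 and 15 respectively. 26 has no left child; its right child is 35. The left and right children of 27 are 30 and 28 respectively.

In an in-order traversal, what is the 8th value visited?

24

In-order visits the left subtree, then the node, then the right subtree.
At 23: go left to 27.
  At 27: go left to 30.
    At 30: go left to 12.
      At 12: go left to 26.
        At 26: no left child.
        Visit 26.
        At 26: go right to 35.
          35 is a leaf — visit 35.
      Visit 12.
      At 12: no right child.
    Visit 30.
    At 30: go right to 15.
      15 is a leaf — visit 15.
  Visit 27.
  At 27: go right to 28.
    At 28: no left child.
    Visit 28.
    At 28: go right to 24.
      24 is a leaf — visit 24.
Visit 23.
At 23: no right child.
Full in-order sequence: 26, 35, 12, 30, 15, 27, 28, 24, 23.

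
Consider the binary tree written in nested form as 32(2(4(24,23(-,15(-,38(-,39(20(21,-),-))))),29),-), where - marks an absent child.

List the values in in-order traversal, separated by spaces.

In-order visits the left subtree, then the node, then the right subtree.
At 32: go left to 2.
  At 2: go left to 4.
    At 4: go left to 24.
      24 is a leaf — visit 24.
    Visit 4.
    At 4: go right to 23.
      At 23: no left child.
      Visit 23.
      At 23: go right to 15.
        At 15: no left child.
        Visit 15.
        At 15: go right to 38.
          At 38: no left child.
          Visit 38.
          At 38: go right to 39.
            At 39: go left to 20.
              At 20: go left to 21.
                21 is a leaf — visit 21.
              Visit 20.
              At 20: no right child.
            Visit 39.
            At 39: no right child.
  Visit 2.
  At 2: go right to 29.
    29 is a leaf — visit 29.
Visit 32.
At 32: no right child.

24 4 23 15 38 21 20 39 2 29 32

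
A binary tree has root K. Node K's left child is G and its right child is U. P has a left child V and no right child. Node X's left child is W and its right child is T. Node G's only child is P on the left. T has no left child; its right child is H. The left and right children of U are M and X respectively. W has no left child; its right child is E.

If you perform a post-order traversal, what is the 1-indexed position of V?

1

Post-order visits the left subtree, then the right subtree, then the node.
At K: go left to G.
  At G: go left to P.
    At P: go left to V.
      V is a leaf — visit V.
    At P: no right child.
    Visit P.
  At G: no right child.
  Visit G.
At K: go right to U.
  At U: go left to M.
    M is a leaf — visit M.
  At U: go right to X.
    At X: go left to W.
      At W: no left child.
      At W: go right to E.
        E is a leaf — visit E.
      Visit W.
    At X: go right to T.
      At T: no left child.
      At T: go right to H.
        H is a leaf — visit H.
      Visit T.
    Visit X.
  Visit U.
Visit K.
Full post-order sequence: V, P, G, M, E, W, H, T, X, U, K.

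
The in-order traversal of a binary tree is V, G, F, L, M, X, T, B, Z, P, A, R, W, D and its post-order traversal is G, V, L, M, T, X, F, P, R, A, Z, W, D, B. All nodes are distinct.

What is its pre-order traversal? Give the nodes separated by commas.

The last element of post-order is the root; it splits in-order into left and right subtrees.
Root B: left subtree has 7 nodes {V, G, F, L, M, X, T}, right has 6 {Z, P, A, R, W, D}.
  Root F: left subtree has 2 nodes {V, G}, right has 4 {L, M, X, T}.
    Root V: left subtree has 0 nodes { }, right has 1 {G}.
    Root X: left subtree has 2 nodes {L, M}, right has 1 {T}.
      Root M: left subtree has 1 node {L}, right has 0 { }.
  Root D: left subtree has 5 nodes {Z, P, A, R, W}, right has 0 { }.
    Root W: left subtree has 4 nodes {Z, P, A, R}, right has 0 { }.
      Root Z: left subtree has 0 nodes { }, right has 3 {P, A, R}.
        Root A: left subtree has 1 node {P}, right has 1 {R}.

B, F, V, G, X, M, L, T, D, W, Z, A, P, R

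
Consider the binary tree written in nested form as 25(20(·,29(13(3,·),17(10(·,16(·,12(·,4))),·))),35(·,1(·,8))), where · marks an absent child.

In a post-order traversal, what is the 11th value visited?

1

Post-order visits the left subtree, then the right subtree, then the node.
At 25: go left to 20.
  At 20: no left child.
  At 20: go right to 29.
    At 29: go left to 13.
      At 13: go left to 3.
        3 is a leaf — visit 3.
      At 13: no right child.
      Visit 13.
    At 29: go right to 17.
      At 17: go left to 10.
        At 10: no left child.
        At 10: go right to 16.
          At 16: no left child.
          At 16: go right to 12.
            At 12: no left child.
            At 12: go right to 4.
              4 is a leaf — visit 4.
            Visit 12.
          Visit 16.
        Visit 10.
      At 17: no right child.
      Visit 17.
    Visit 29.
  Visit 20.
At 25: go right to 35.
  At 35: no left child.
  At 35: go right to 1.
    At 1: no left child.
    At 1: go right to 8.
      8 is a leaf — visit 8.
    Visit 1.
  Visit 35.
Visit 25.
Full post-order sequence: 3, 13, 4, 12, 16, 10, 17, 29, 20, 8, 1, 35, 25.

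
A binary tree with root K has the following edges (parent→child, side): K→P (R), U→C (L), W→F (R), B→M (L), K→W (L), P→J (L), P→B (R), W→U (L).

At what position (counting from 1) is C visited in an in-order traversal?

1

In-order visits the left subtree, then the node, then the right subtree.
At K: go left to W.
  At W: go left to U.
    At U: go left to C.
      C is a leaf — visit C.
    Visit U.
    At U: no right child.
  Visit W.
  At W: go right to F.
    F is a leaf — visit F.
Visit K.
At K: go right to P.
  At P: go left to J.
    J is a leaf — visit J.
  Visit P.
  At P: go right to B.
    At B: go left to M.
      M is a leaf — visit M.
    Visit B.
    At B: no right child.
Full in-order sequence: C, U, W, F, K, J, P, M, B.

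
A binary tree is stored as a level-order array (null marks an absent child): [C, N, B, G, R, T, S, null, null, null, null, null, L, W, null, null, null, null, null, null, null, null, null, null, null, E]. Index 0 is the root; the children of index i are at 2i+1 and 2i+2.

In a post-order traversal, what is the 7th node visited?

Post-order visits the left subtree, then the right subtree, then the node.
At C: go left to N.
  At N: go left to G.
    G is a leaf — visit G.
  At N: go right to R.
    R is a leaf — visit R.
  Visit N.
At C: go right to B.
  At B: go left to T.
    At T: no left child.
    At T: go right to L.
      At L: go left to E.
        E is a leaf — visit E.
      At L: no right child.
      Visit L.
    Visit T.
  At B: go right to S.
    At S: go left to W.
      W is a leaf — visit W.
    At S: no right child.
    Visit S.
  Visit B.
Visit C.
Full post-order sequence: G, R, N, E, L, T, W, S, B, C.

W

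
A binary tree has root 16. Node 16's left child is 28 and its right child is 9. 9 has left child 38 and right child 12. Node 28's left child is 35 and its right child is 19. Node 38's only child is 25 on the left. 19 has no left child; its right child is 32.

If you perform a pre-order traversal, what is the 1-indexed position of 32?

Pre-order visits the node, then its left subtree, then its right subtree.
Visit 16.
At 16: go left to 28.
  Visit 28.
  At 28: go left to 35.
    35 is a leaf — visit 35.
  At 28: go right to 19.
    Visit 19.
    At 19: no left child.
    At 19: go right to 32.
      32 is a leaf — visit 32.
At 16: go right to 9.
  Visit 9.
  At 9: go left to 38.
    Visit 38.
    At 38: go left to 25.
      25 is a leaf — visit 25.
    At 38: no right child.
  At 9: go right to 12.
    12 is a leaf — visit 12.
Full pre-order sequence: 16, 28, 35, 19, 32, 9, 38, 25, 12.

5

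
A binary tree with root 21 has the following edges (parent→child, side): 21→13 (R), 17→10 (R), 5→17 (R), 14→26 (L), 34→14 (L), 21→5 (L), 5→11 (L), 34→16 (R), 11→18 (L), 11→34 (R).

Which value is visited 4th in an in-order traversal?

14

In-order visits the left subtree, then the node, then the right subtree.
At 21: go left to 5.
  At 5: go left to 11.
    At 11: go left to 18.
      18 is a leaf — visit 18.
    Visit 11.
    At 11: go right to 34.
      At 34: go left to 14.
        At 14: go left to 26.
          26 is a leaf — visit 26.
        Visit 14.
        At 14: no right child.
      Visit 34.
      At 34: go right to 16.
        16 is a leaf — visit 16.
  Visit 5.
  At 5: go right to 17.
    At 17: no left child.
    Visit 17.
    At 17: go right to 10.
      10 is a leaf — visit 10.
Visit 21.
At 21: go right to 13.
  13 is a leaf — visit 13.
Full in-order sequence: 18, 11, 26, 14, 34, 16, 5, 17, 10, 21, 13.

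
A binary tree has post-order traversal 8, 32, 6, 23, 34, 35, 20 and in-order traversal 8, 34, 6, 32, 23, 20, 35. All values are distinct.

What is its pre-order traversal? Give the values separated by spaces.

The last element of post-order is the root; it splits in-order into left and right subtrees.
Root 20: left subtree has 5 nodes {8, 34, 6, 32, 23}, right has 1 {35}.
  Root 34: left subtree has 1 node {8}, right has 3 {6, 32, 23}.
    Root 23: left subtree has 2 nodes {6, 32}, right has 0 { }.
      Root 6: left subtree has 0 nodes { }, right has 1 {32}.

20 34 8 23 6 32 35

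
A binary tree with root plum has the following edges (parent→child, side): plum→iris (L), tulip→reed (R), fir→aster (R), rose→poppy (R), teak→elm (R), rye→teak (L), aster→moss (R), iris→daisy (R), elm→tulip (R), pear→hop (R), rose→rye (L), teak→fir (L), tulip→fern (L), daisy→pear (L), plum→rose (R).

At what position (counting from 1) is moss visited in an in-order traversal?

In-order visits the left subtree, then the node, then the right subtree.
At plum: go left to iris.
  At iris: no left child.
  Visit iris.
  At iris: go right to daisy.
    At daisy: go left to pear.
      At pear: no left child.
      Visit pear.
      At pear: go right to hop.
        hop is a leaf — visit hop.
    Visit daisy.
    At daisy: no right child.
Visit plum.
At plum: go right to rose.
  At rose: go left to rye.
    At rye: go left to teak.
      At teak: go left to fir.
        At fir: no left child.
        Visit fir.
        At fir: go right to aster.
          At aster: no left child.
          Visit aster.
          At aster: go right to moss.
            moss is a leaf — visit moss.
      Visit teak.
      At teak: go right to elm.
        At elm: no left child.
        Visit elm.
        At elm: go right to tulip.
          At tulip: go left to fern.
            fern is a leaf — visit fern.
          Visit tulip.
          At tulip: go right to reed.
            reed is a leaf — visit reed.
    Visit rye.
    At rye: no right child.
  Visit rose.
  At rose: go right to poppy.
    poppy is a leaf — visit poppy.
Full in-order sequence: iris, pear, hop, daisy, plum, fir, aster, moss, teak, elm, fern, tulip, reed, rye, rose, poppy.

8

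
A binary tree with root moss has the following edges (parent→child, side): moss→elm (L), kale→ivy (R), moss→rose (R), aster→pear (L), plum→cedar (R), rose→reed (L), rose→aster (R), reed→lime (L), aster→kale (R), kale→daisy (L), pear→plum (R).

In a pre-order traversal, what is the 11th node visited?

Pre-order visits the node, then its left subtree, then its right subtree.
Visit moss.
At moss: go left to elm.
  elm is a leaf — visit elm.
At moss: go right to rose.
  Visit rose.
  At rose: go left to reed.
    Visit reed.
    At reed: go left to lime.
      lime is a leaf — visit lime.
    At reed: no right child.
  At rose: go right to aster.
    Visit aster.
    At aster: go left to pear.
      Visit pear.
      At pear: no left child.
      At pear: go right to plum.
        Visit plum.
        At plum: no left child.
        At plum: go right to cedar.
          cedar is a leaf — visit cedar.
    At aster: go right to kale.
      Visit kale.
      At kale: go left to daisy.
        daisy is a leaf — visit daisy.
      At kale: go right to ivy.
        ivy is a leaf — visit ivy.
Full pre-order sequence: moss, elm, rose, reed, lime, aster, pear, plum, cedar, kale, daisy, ivy.

daisy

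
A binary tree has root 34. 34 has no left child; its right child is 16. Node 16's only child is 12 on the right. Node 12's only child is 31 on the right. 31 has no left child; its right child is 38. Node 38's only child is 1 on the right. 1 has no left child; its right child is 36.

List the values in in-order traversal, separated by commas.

In-order visits the left subtree, then the node, then the right subtree.
At 34: no left child.
Visit 34.
At 34: go right to 16.
  At 16: no left child.
  Visit 16.
  At 16: go right to 12.
    At 12: no left child.
    Visit 12.
    At 12: go right to 31.
      At 31: no left child.
      Visit 31.
      At 31: go right to 38.
        At 38: no left child.
        Visit 38.
        At 38: go right to 1.
          At 1: no left child.
          Visit 1.
          At 1: go right to 36.
            36 is a leaf — visit 36.

34, 16, 12, 31, 38, 1, 36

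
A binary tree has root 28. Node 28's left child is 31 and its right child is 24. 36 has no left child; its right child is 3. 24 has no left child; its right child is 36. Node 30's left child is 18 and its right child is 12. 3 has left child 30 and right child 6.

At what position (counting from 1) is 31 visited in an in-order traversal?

In-order visits the left subtree, then the node, then the right subtree.
At 28: go left to 31.
  31 is a leaf — visit 31.
Visit 28.
At 28: go right to 24.
  At 24: no left child.
  Visit 24.
  At 24: go right to 36.
    At 36: no left child.
    Visit 36.
    At 36: go right to 3.
      At 3: go left to 30.
        At 30: go left to 18.
          18 is a leaf — visit 18.
        Visit 30.
        At 30: go right to 12.
          12 is a leaf — visit 12.
      Visit 3.
      At 3: go right to 6.
        6 is a leaf — visit 6.
Full in-order sequence: 31, 28, 24, 36, 18, 30, 12, 3, 6.

1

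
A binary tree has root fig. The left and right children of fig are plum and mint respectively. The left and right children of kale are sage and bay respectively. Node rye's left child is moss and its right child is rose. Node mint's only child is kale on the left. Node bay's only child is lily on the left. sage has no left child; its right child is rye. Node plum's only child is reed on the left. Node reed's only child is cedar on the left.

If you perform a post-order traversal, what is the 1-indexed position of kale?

10

Post-order visits the left subtree, then the right subtree, then the node.
At fig: go left to plum.
  At plum: go left to reed.
    At reed: go left to cedar.
      cedar is a leaf — visit cedar.
    At reed: no right child.
    Visit reed.
  At plum: no right child.
  Visit plum.
At fig: go right to mint.
  At mint: go left to kale.
    At kale: go left to sage.
      At sage: no left child.
      At sage: go right to rye.
        At rye: go left to moss.
          moss is a leaf — visit moss.
        At rye: go right to rose.
          rose is a leaf — visit rose.
        Visit rye.
      Visit sage.
    At kale: go right to bay.
      At bay: go left to lily.
        lily is a leaf — visit lily.
      At bay: no right child.
      Visit bay.
    Visit kale.
  At mint: no right child.
  Visit mint.
Visit fig.
Full post-order sequence: cedar, reed, plum, moss, rose, rye, sage, lily, bay, kale, mint, fig.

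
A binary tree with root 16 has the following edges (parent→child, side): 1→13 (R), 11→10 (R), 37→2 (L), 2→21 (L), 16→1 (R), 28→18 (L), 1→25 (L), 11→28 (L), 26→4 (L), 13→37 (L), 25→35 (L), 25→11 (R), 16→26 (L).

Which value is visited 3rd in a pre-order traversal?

Pre-order visits the node, then its left subtree, then its right subtree.
Visit 16.
At 16: go left to 26.
  Visit 26.
  At 26: go left to 4.
    4 is a leaf — visit 4.
  At 26: no right child.
At 16: go right to 1.
  Visit 1.
  At 1: go left to 25.
    Visit 25.
    At 25: go left to 35.
      35 is a leaf — visit 35.
    At 25: go right to 11.
      Visit 11.
      At 11: go left to 28.
        Visit 28.
        At 28: go left to 18.
          18 is a leaf — visit 18.
        At 28: no right child.
      At 11: go right to 10.
        10 is a leaf — visit 10.
  At 1: go right to 13.
    Visit 13.
    At 13: go left to 37.
      Visit 37.
      At 37: go left to 2.
        Visit 2.
        At 2: go left to 21.
          21 is a leaf — visit 21.
        At 2: no right child.
      At 37: no right child.
    At 13: no right child.
Full pre-order sequence: 16, 26, 4, 1, 25, 35, 11, 28, 18, 10, 13, 37, 2, 21.

4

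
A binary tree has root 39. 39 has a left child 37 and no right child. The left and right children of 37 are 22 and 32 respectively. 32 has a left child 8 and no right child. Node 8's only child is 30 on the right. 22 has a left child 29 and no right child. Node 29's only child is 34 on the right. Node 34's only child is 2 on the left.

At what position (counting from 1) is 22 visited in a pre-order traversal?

3

Pre-order visits the node, then its left subtree, then its right subtree.
Visit 39.
At 39: go left to 37.
  Visit 37.
  At 37: go left to 22.
    Visit 22.
    At 22: go left to 29.
      Visit 29.
      At 29: no left child.
      At 29: go right to 34.
        Visit 34.
        At 34: go left to 2.
          2 is a leaf — visit 2.
        At 34: no right child.
    At 22: no right child.
  At 37: go right to 32.
    Visit 32.
    At 32: go left to 8.
      Visit 8.
      At 8: no left child.
      At 8: go right to 30.
        30 is a leaf — visit 30.
    At 32: no right child.
At 39: no right child.
Full pre-order sequence: 39, 37, 22, 29, 34, 2, 32, 8, 30.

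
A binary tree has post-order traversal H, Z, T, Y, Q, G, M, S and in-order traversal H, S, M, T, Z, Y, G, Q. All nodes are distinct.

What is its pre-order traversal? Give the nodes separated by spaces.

S H M G Y T Z Q

The last element of post-order is the root; it splits in-order into left and right subtrees.
Root S: left subtree has 1 node {H}, right has 6 {M, T, Z, Y, G, Q}.
  Root M: left subtree has 0 nodes { }, right has 5 {T, Z, Y, G, Q}.
    Root G: left subtree has 3 nodes {T, Z, Y}, right has 1 {Q}.
      Root Y: left subtree has 2 nodes {T, Z}, right has 0 { }.
        Root T: left subtree has 0 nodes { }, right has 1 {Z}.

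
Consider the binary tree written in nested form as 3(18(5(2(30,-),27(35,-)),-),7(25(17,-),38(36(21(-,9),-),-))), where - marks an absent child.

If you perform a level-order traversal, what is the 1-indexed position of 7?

3

Level-order visits nodes level by level from the root, left to right within each level.
Level 0: 3
Level 1: 18, 7
Level 2: 5, 25, 38
Level 3: 2, 27, 17, 36
Level 4: 30, 35, 21
Level 5: 9
Full level-order sequence: 3, 18, 7, 5, 25, 38, 2, 27, 17, 36, 30, 35, 21, 9.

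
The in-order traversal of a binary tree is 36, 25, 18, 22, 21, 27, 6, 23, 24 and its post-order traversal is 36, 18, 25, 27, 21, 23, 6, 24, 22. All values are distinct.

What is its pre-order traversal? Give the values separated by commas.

The last element of post-order is the root; it splits in-order into left and right subtrees.
Root 22: left subtree has 3 nodes {36, 25, 18}, right has 5 {21, 27, 6, 23, 24}.
  Root 25: left subtree has 1 node {36}, right has 1 {18}.
  Root 24: left subtree has 4 nodes {21, 27, 6, 23}, right has 0 { }.
    Root 6: left subtree has 2 nodes {21, 27}, right has 1 {23}.
      Root 21: left subtree has 0 nodes { }, right has 1 {27}.

22, 25, 36, 18, 24, 6, 21, 27, 23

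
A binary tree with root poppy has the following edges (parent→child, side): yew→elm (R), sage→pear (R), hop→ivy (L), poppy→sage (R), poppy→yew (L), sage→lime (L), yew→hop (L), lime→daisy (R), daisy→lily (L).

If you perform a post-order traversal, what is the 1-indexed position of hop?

2

Post-order visits the left subtree, then the right subtree, then the node.
At poppy: go left to yew.
  At yew: go left to hop.
    At hop: go left to ivy.
      ivy is a leaf — visit ivy.
    At hop: no right child.
    Visit hop.
  At yew: go right to elm.
    elm is a leaf — visit elm.
  Visit yew.
At poppy: go right to sage.
  At sage: go left to lime.
    At lime: no left child.
    At lime: go right to daisy.
      At daisy: go left to lily.
        lily is a leaf — visit lily.
      At daisy: no right child.
      Visit daisy.
    Visit lime.
  At sage: go right to pear.
    pear is a leaf — visit pear.
  Visit sage.
Visit poppy.
Full post-order sequence: ivy, hop, elm, yew, lily, daisy, lime, pear, sage, poppy.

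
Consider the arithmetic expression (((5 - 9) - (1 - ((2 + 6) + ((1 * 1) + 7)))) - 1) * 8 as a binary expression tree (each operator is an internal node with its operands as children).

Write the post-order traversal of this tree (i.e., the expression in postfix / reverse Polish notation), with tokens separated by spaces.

Post-order on an expression tree gives postfix notation: for each operator, emit left operand, right operand, then the operator.

5 9 - 1 2 6 + 1 1 * 7 + + - - 1 - 8 *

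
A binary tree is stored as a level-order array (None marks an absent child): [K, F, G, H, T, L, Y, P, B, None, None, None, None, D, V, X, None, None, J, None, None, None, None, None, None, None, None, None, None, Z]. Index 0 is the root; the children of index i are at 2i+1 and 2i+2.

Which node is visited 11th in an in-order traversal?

In-order visits the left subtree, then the node, then the right subtree.
At K: go left to F.
  At F: go left to H.
    At H: go left to P.
      At P: go left to X.
        X is a leaf — visit X.
      Visit P.
      At P: no right child.
    Visit H.
    At H: go right to B.
      At B: no left child.
      Visit B.
      At B: go right to J.
        J is a leaf — visit J.
  Visit F.
  At F: go right to T.
    T is a leaf — visit T.
Visit K.
At K: go right to G.
  At G: go left to L.
    L is a leaf — visit L.
  Visit G.
  At G: go right to Y.
    At Y: go left to D.
      D is a leaf — visit D.
    Visit Y.
    At Y: go right to V.
      At V: go left to Z.
        Z is a leaf — visit Z.
      Visit V.
      At V: no right child.
Full in-order sequence: X, P, H, B, J, F, T, K, L, G, D, Y, Z, V.

D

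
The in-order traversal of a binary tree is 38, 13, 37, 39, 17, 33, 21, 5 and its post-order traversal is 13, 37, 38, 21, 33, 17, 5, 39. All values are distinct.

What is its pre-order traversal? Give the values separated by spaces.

39 38 37 13 5 17 33 21

The last element of post-order is the root; it splits in-order into left and right subtrees.
Root 39: left subtree has 3 nodes {38, 13, 37}, right has 4 {17, 33, 21, 5}.
  Root 38: left subtree has 0 nodes { }, right has 2 {13, 37}.
    Root 37: left subtree has 1 node {13}, right has 0 { }.
  Root 5: left subtree has 3 nodes {17, 33, 21}, right has 0 { }.
    Root 17: left subtree has 0 nodes { }, right has 2 {33, 21}.
      Root 33: left subtree has 0 nodes { }, right has 1 {21}.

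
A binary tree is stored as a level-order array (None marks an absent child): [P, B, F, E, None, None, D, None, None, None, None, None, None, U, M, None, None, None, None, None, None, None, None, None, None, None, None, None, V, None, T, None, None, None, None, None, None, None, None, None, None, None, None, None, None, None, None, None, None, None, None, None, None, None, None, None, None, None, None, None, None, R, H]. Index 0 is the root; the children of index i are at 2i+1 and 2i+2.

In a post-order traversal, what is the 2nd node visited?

Post-order visits the left subtree, then the right subtree, then the node.
At P: go left to B.
  At B: go left to E.
    E is a leaf — visit E.
  At B: no right child.
  Visit B.
At P: go right to F.
  At F: no left child.
  At F: go right to D.
    At D: go left to U.
      At U: no left child.
      At U: go right to V.
        V is a leaf — visit V.
      Visit U.
    At D: go right to M.
      At M: no left child.
      At M: go right to T.
        At T: go left to R.
          R is a leaf — visit R.
        At T: go right to H.
          H is a leaf — visit H.
        Visit T.
      Visit M.
    Visit D.
  Visit F.
Visit P.
Full post-order sequence: E, B, V, U, R, H, T, M, D, F, P.

B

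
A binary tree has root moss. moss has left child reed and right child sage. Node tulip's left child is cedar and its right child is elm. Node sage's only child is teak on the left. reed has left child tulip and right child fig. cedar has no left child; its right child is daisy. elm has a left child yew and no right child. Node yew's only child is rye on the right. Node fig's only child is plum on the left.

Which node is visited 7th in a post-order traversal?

Post-order visits the left subtree, then the right subtree, then the node.
At moss: go left to reed.
  At reed: go left to tulip.
    At tulip: go left to cedar.
      At cedar: no left child.
      At cedar: go right to daisy.
        daisy is a leaf — visit daisy.
      Visit cedar.
    At tulip: go right to elm.
      At elm: go left to yew.
        At yew: no left child.
        At yew: go right to rye.
          rye is a leaf — visit rye.
        Visit yew.
      At elm: no right child.
      Visit elm.
    Visit tulip.
  At reed: go right to fig.
    At fig: go left to plum.
      plum is a leaf — visit plum.
    At fig: no right child.
    Visit fig.
  Visit reed.
At moss: go right to sage.
  At sage: go left to teak.
    teak is a leaf — visit teak.
  At sage: no right child.
  Visit sage.
Visit moss.
Full post-order sequence: daisy, cedar, rye, yew, elm, tulip, plum, fig, reed, teak, sage, moss.

plum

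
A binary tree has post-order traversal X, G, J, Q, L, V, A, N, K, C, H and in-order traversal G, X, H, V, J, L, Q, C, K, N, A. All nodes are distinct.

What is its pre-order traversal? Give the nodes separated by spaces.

The last element of post-order is the root; it splits in-order into left and right subtrees.
Root H: left subtree has 2 nodes {G, X}, right has 8 {V, J, L, Q, C, K, N, A}.
  Root G: left subtree has 0 nodes { }, right has 1 {X}.
  Root C: left subtree has 4 nodes {V, J, L, Q}, right has 3 {K, N, A}.
    Root V: left subtree has 0 nodes { }, right has 3 {J, L, Q}.
      Root L: left subtree has 1 node {J}, right has 1 {Q}.
    Root K: left subtree has 0 nodes { }, right has 2 {N, A}.
      Root N: left subtree has 0 nodes { }, right has 1 {A}.

H G X C V L J Q K N A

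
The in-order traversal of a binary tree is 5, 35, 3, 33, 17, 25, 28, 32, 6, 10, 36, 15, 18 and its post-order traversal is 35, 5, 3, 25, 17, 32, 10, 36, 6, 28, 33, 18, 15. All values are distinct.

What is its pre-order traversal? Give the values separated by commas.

The last element of post-order is the root; it splits in-order into left and right subtrees.
Root 15: left subtree has 11 nodes {5, 35, 3, 33, 17, 25, 28, 32, 6, 10, 36}, right has 1 {18}.
  Root 33: left subtree has 3 nodes {5, 35, 3}, right has 7 {17, 25, 28, 32, 6, 10, 36}.
    Root 3: left subtree has 2 nodes {5, 35}, right has 0 { }.
      Root 5: left subtree has 0 nodes { }, right has 1 {35}.
    Root 28: left subtree has 2 nodes {17, 25}, right has 4 {32, 6, 10, 36}.
      Root 17: left subtree has 0 nodes { }, right has 1 {25}.
      Root 6: left subtree has 1 node {32}, right has 2 {10, 36}.
        Root 36: left subtree has 1 node {10}, right has 0 { }.

15, 33, 3, 5, 35, 28, 17, 25, 6, 32, 36, 10, 18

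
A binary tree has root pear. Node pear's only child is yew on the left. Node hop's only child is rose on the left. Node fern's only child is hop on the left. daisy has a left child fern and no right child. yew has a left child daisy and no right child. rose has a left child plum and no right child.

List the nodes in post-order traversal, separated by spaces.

Post-order visits the left subtree, then the right subtree, then the node.
At pear: go left to yew.
  At yew: go left to daisy.
    At daisy: go left to fern.
      At fern: go left to hop.
        At hop: go left to rose.
          At rose: go left to plum.
            plum is a leaf — visit plum.
          At rose: no right child.
          Visit rose.
        At hop: no right child.
        Visit hop.
      At fern: no right child.
      Visit fern.
    At daisy: no right child.
    Visit daisy.
  At yew: no right child.
  Visit yew.
At pear: no right child.
Visit pear.

plum rose hop fern daisy yew pear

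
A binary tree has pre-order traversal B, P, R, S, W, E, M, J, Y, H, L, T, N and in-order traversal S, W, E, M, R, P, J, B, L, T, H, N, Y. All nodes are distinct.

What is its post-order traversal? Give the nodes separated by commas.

The first element of pre-order is the root; it splits in-order into left and right subtrees.
Root B: left subtree has 7 nodes {S, W, E, M, R, P, J}, right has 5 {L, T, H, N, Y}.
  Root P: left subtree has 5 nodes {S, W, E, M, R}, right has 1 {J}.
    Root R: left subtree has 4 nodes {S, W, E, M}, right has 0 { }.
      Root S: left subtree has 0 nodes { }, right has 3 {W, E, M}.
        Root W: left subtree has 0 nodes { }, right has 2 {E, M}.
          Root E: left subtree has 0 nodes { }, right has 1 {M}.
  Root Y: left subtree has 4 nodes {L, T, H, N}, right has 0 { }.
    Root H: left subtree has 2 nodes {L, T}, right has 1 {N}.
      Root L: left subtree has 0 nodes { }, right has 1 {T}.

M, E, W, S, R, J, P, T, L, N, H, Y, B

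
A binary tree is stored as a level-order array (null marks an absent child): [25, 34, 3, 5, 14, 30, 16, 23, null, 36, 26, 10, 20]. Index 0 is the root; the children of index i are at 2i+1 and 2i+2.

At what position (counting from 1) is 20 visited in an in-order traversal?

10

In-order visits the left subtree, then the node, then the right subtree.
At 25: go left to 34.
  At 34: go left to 5.
    At 5: go left to 23.
      23 is a leaf — visit 23.
    Visit 5.
    At 5: no right child.
  Visit 34.
  At 34: go right to 14.
    At 14: go left to 36.
      36 is a leaf — visit 36.
    Visit 14.
    At 14: go right to 26.
      26 is a leaf — visit 26.
Visit 25.
At 25: go right to 3.
  At 3: go left to 30.
    At 30: go left to 10.
      10 is a leaf — visit 10.
    Visit 30.
    At 30: go right to 20.
      20 is a leaf — visit 20.
  Visit 3.
  At 3: go right to 16.
    16 is a leaf — visit 16.
Full in-order sequence: 23, 5, 34, 36, 14, 26, 25, 10, 30, 20, 3, 16.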